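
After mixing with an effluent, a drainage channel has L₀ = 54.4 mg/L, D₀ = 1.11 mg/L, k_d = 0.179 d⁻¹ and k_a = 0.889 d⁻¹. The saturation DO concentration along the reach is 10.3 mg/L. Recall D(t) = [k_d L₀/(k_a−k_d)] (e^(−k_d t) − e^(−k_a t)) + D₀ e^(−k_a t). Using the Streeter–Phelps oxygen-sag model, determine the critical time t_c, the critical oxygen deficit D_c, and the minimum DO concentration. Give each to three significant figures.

At the critical point dD/dt = 0, so k_d L₀ e^(−k_d t) = k_a D. Substituting D(t) from the Streeter–Phelps equation and solving for t gives
t_c = ln[(k_a/k_d)(1 − D₀(k_a−k_d)/(k_d L₀))] / (k_a−k_d).
Here k_a−k_d = 0.7100 d⁻¹ and 1 − D₀(k_a−k_d)/(k_d L₀) = 1 − 1.11×0.7100/(0.179×54.4) = 0.9191, so
t_c = ln(4.966 × 0.9191) / 0.7100 = 1.518 / 0.7100 = 2.138 d.
L(t_c) = L₀ e^(−k_d t_c) = 54.4 × 0.6820 = 37.10 mg/L, and at the critical point k_a D_c = k_d L, so D_c = (0.179/0.889) × 37.10 = 7.470 mg/L.
Minimum DO = C_s − D_c = 10.3 − 7.470 = 2.830 mg/L.

t_c ≈ 2.14 d; D_c ≈ 7.47 mg/L; min DO ≈ 2.83 mg/L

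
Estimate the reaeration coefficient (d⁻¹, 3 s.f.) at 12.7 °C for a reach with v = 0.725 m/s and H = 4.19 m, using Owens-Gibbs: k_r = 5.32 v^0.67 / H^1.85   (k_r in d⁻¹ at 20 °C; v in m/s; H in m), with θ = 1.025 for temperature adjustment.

k_r ≈ 0.253 d⁻¹

k_r(20) = 5.32 × 0.725^0.67 / 4.19^1.85 = 5.32 × 0.8062 / 14.16 = 0.3029 d⁻¹.
k_r(12.7) = 0.3029 × 1.025^(12.7−20) = 0.3029 × 0.8351 = 0.2529 d⁻¹.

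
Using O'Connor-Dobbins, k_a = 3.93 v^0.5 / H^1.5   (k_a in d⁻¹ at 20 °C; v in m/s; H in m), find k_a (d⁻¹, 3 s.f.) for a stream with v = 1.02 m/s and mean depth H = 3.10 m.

k_a = 3.93 × 1.02^0.5 / 3.10^1.5 = 3.93 × 1.010 / 5.458 = 0.7272 d⁻¹.

k_a ≈ 0.727 d⁻¹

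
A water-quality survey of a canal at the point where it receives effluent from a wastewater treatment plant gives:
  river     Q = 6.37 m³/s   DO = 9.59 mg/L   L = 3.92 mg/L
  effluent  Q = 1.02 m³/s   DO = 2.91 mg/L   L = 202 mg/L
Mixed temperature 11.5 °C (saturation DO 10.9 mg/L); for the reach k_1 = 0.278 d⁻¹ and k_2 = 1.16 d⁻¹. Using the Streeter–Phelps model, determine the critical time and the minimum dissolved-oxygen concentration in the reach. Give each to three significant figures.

t_c ≈ 1.33 d; minimum DO ≈ 5.72 mg/L

Mixed DO = (6.37×9.59 + 1.02×2.91)/(6.37+1.02) = 64.06/7.390 = 8.668 mg/L.
Mixed L₀ = (6.37×3.92 + 1.02×202)/(7.390) = 231.0/7.390 = 31.26 mg/L.
Initial deficit D₀ = C_s − DO₀ = 10.9 − 8.668 = 2.232 mg/L.
t_c = (1/0.8820) ln[(1.16/0.278)(1 − 2.232×0.8820/(0.278×31.26))] = 1.134 × ln(3.227) = 1.328 d.
D_c = (0.278/1.16) × 31.26 × e^(−0.278×1.328) = 0.2397 × 31.26 × 0.6912 = 5.178 mg/L.
Minimum DO = 10.9 − 5.178 = 5.722 mg/L.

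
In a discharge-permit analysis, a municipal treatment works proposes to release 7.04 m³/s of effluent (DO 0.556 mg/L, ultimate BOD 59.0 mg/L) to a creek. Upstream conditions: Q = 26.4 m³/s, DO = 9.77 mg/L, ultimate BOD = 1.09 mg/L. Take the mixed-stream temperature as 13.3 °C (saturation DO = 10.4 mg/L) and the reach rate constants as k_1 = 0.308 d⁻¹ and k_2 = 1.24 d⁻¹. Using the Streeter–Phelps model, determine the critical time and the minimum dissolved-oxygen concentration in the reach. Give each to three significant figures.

t_c ≈ 0.549 d; minimum DO ≈ 7.61 mg/L

Mixed DO = (26.4×9.77 + 7.04×0.556)/(26.4+7.04) = 261.8/33.44 = 7.830 mg/L.
Mixed L₀ = (26.4×1.09 + 7.04×59.0)/(33.44) = 444.1/33.44 = 13.28 mg/L.
Initial deficit D₀ = C_s − DO₀ = 10.4 − 7.830 = 2.570 mg/L.
t_c = (1/0.9320) ln[(1.24/0.308)(1 − 2.570×0.9320/(0.308×13.28))] = 1.073 × ln(1.669) = 0.5495 d.
D_c = (0.308/1.24) × 13.28 × e^(−0.308×0.5495) = 0.2484 × 13.28 × 0.8443 = 2.785 mg/L.
Minimum DO = 10.4 − 2.785 = 7.615 mg/L.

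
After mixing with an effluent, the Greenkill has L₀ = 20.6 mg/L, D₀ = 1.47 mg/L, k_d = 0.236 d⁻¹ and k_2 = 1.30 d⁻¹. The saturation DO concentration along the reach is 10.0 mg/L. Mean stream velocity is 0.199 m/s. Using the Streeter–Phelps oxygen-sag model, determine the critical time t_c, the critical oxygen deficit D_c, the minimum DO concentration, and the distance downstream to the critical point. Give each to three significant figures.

t_c = [1/(k_2−k_d)] ln[(k_2/k_d)(1 − D₀(k_2−k_d)/(k_d L₀))]
= [1/(1.30−0.236)] ln[(1.30/0.236)(1 − 1.47×1.064/(0.236×20.6))]
= (1/1.064) ln[5.508 × 0.6783] = 0.9398 × ln(3.736) = 0.9398 × 1.318 = 1.239 d.
L(t_c) = L₀ e^(−k_d t_c) = 20.6 × 0.7465 = 15.38 mg/L, and at the critical point k_2 D_c = k_d L, so D_c = (0.236/1.30) × 15.38 = 2.792 mg/L.
Minimum DO = C_s − D_c = 10.0 − 2.792 = 7.208 mg/L.
x_c = v t_c = 0.199 m/s × 1.239 d × 86400 s/d = 21300 m ≈ 21.3 km.

t_c ≈ 1.24 d; D_c ≈ 2.79 mg/L; min DO ≈ 7.21 mg/L; x_c ≈ 21.3 km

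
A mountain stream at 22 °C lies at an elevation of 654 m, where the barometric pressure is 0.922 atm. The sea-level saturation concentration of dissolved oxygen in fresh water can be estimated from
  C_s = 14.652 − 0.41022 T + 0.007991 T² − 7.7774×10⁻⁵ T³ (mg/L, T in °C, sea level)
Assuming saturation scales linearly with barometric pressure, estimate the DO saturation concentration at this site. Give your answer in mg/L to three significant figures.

C_s ≈ 7.99 mg/L

At sea level: C_s = 14.652 − 0.41022×22 + 0.007991×22² − 7.7774×10⁻⁵×22³ = 8.667 mg/L.
Pressure correction: C_s' = 8.667 × 0.922 = 7.991 mg/L.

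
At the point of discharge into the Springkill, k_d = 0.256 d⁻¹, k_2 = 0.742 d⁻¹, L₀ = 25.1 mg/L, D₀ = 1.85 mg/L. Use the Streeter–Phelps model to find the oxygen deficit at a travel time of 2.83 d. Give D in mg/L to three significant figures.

k_d L₀/(k_2−k_d) = 0.256×25.1/(0.742−0.256) = 6.426/0.4860 = 13.22 mg/L.
e^(−k_d t) = e^(−0.256×2.830) = 0.4846; e^(−k_2 t) = e^(−0.742×2.830) = 0.1225.
D = 13.22 × (0.4846 − 0.1225) + 1.85 × 0.1225 = 4.788 + 0.2266 = 5.014 mg/L.

D ≈ 5.01 mg/L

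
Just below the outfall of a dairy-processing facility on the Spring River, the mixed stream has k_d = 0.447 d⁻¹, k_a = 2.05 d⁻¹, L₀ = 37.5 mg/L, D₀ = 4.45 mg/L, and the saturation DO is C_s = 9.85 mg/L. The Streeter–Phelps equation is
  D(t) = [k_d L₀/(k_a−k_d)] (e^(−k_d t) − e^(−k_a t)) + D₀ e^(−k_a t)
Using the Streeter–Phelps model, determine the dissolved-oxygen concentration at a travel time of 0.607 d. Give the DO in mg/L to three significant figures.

k_d L₀/(k_a−k_d) = 0.447×37.5/(2.05−0.447) = 16.76/1.603 = 10.46 mg/L.
e^(−k_d t) = e^(−0.447×0.6070) = 0.7624; e^(−k_a t) = e^(−2.05×0.6070) = 0.2881.
D = 10.46 × (0.7624 − 0.2881) + 4.45 × 0.2881 = 4.959 + 1.282 = 6.241 mg/L.
DO = C_s − D = 9.85 − 6.241 = 3.609 mg/L.

DO ≈ 3.61 mg/L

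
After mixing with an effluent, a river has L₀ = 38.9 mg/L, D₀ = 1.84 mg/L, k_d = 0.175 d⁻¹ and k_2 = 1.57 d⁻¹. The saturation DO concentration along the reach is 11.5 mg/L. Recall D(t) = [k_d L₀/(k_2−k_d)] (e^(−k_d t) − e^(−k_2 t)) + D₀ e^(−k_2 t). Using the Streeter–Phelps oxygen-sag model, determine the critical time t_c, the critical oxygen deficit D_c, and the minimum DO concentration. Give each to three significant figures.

t_c ≈ 1.23 d; D_c ≈ 3.49 mg/L; min DO ≈ 8.01 mg/L

With k_2/k_d = 8.971 and 1 − D₀(k_2−k_d)/(k_d L₀) = 0.6229,
t_c = ln(8.971 × 0.6229) / (1.57 − 0.175) = ln(5.589) / 1.395 = 1.721/1.395 = 1.234 d.
L(t_c) = L₀ e^(−k_d t_c) = 38.9 × 0.8058 = 31.35 mg/L, and at the critical point k_2 D_c = k_d L, so D_c = (0.175/1.57) × 31.35 = 3.494 mg/L.
Minimum DO = C_s − D_c = 11.5 − 3.494 = 8.006 mg/L.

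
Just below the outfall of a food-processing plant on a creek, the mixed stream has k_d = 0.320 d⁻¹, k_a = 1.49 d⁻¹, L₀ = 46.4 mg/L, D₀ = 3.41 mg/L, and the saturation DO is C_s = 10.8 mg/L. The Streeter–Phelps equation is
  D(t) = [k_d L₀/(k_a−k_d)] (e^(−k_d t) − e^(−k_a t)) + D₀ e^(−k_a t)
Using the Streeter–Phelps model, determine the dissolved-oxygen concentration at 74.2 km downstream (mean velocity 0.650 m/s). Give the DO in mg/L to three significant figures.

Travel time t = x/v = 74.2 km / (0.650 m/s) = 74200 m / 0.650 m/s = 114200 s = 1.321 d.
k_d L₀/(k_a−k_d) = 0.320×46.4/(1.49−0.320) = 14.85/1.170 = 12.69 mg/L.
e^(−k_d t) = e^(−0.320×1.321) = 0.6552; e^(−k_a t) = e^(−1.49×1.321) = 0.1396.
D = 12.69 × (0.6552 − 0.1396) + 3.41 × 0.1396 = 6.543 + 0.4762 = 7.019 mg/L.
DO = C_s − D = 10.8 − 7.019 = 3.781 mg/L.

DO ≈ 3.78 mg/L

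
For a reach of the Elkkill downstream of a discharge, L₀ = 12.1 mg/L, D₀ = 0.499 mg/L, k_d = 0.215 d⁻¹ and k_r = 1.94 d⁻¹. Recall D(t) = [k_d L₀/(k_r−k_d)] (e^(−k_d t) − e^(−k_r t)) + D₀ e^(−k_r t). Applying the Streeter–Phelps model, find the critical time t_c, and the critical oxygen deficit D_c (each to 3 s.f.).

t_c ≈ 1.04 d; D_c ≈ 1.07 mg/L

At the critical point dD/dt = 0, so k_d L₀ e^(−k_d t) = k_r D. Substituting D(t) from the Streeter–Phelps equation and solving for t gives
t_c = ln[(k_r/k_d)(1 − D₀(k_r−k_d)/(k_d L₀))] / (k_r−k_d).
Here k_r−k_d = 1.725 d⁻¹ and 1 − D₀(k_r−k_d)/(k_d L₀) = 1 − 0.499×1.725/(0.215×12.1) = 0.6691, so
t_c = ln(9.023 × 0.6691) / 1.725 = 1.798 / 1.725 = 1.042 d.
L(t_c) = L₀ e^(−k_d t_c) = 12.1 × 0.7992 = 9.671 mg/L, and at the critical point k_r D_c = k_d L, so D_c = (0.215/1.94) × 9.671 = 1.072 mg/L.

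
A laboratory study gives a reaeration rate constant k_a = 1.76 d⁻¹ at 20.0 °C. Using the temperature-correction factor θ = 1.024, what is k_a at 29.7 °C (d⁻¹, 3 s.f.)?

k_a(T₂) = k_a(T₁) · θ^(T₂−T₁) = 1.76 × 1.024^(29.7−20.0)
= 1.76 × 1.024^9.70 = 1.76 × 1.259 = 2.215 d⁻¹.

k_a ≈ 2.22 d⁻¹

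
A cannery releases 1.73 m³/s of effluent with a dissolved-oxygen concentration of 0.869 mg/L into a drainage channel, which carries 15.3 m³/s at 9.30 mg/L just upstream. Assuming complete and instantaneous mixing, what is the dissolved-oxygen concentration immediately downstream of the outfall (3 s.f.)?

Flow-weighted mixing: C = (Q_r C_r + Q_w C_w)/(Q_r + Q_w)
= (15.3×9.30 + 1.73×0.869)/(15.3 + 1.73) = 143.8/17.03 = 8.444 mg/L.

8.44 mg/L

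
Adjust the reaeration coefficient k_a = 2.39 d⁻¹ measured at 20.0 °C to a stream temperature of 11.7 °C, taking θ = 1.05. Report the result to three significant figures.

k_a(T₂) = k_a(T₁) · θ^(T₂−T₁) = 2.39 × 1.05^(11.7−20.0)
= 2.39 × 1.05^-8.30 = 2.39 × 0.6670 = 1.594 d⁻¹.

k_a ≈ 1.59 d⁻¹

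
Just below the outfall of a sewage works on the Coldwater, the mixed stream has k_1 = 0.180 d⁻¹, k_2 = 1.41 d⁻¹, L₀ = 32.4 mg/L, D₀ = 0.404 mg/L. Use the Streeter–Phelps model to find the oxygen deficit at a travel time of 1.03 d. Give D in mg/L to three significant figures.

k_1 L₀/(k_2−k_1) = 0.180×32.4/(1.41−0.180) = 5.832/1.230 = 4.741 mg/L.
e^(−k_1 t) = e^(−0.180×1.030) = 0.8308; e^(−k_2 t) = e^(−1.41×1.030) = 0.2340.
D = 4.741 × (0.8308 − 0.2340) + 0.404 × 0.2340 = 2.829 + 0.09455 = 2.924 mg/L.

D ≈ 2.92 mg/L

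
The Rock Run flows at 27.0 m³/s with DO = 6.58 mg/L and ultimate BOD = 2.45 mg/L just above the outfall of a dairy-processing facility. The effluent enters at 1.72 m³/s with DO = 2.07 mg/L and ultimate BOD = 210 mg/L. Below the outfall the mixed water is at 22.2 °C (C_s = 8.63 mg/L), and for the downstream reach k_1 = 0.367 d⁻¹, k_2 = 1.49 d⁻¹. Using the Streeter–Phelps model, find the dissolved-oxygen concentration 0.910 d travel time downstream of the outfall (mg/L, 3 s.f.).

Mixed DO = (27.0×6.58 + 1.72×2.07)/(27.0+1.72) = 181.2/28.72 = 6.310 mg/L.
Mixed L₀ = (27.0×2.45 + 1.72×210)/(28.72) = 427.4/28.72 = 14.88 mg/L.
Initial deficit D₀ = C_s − DO₀ = 8.63 − 6.310 = 2.320 mg/L.
D(0.910) = [0.367×14.88/(1.49−0.367)](e^(−0.367×0.910) − e^(−1.49×0.910)) + 2.320 e^(−1.49×0.910)
= 4.863 × (0.7161 − 0.2577) + 2.320 × 0.2577 = 2.827 mg/L.
DO = 8.63 − 2.827 = 5.803 mg/L.

DO ≈ 5.80 mg/L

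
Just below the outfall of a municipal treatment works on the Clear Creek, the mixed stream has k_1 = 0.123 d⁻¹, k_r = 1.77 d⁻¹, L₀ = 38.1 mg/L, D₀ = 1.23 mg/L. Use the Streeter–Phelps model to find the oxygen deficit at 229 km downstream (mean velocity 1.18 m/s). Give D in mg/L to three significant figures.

Travel time t = x/v = 229 km / (1.18 m/s) = 229000 m / 1.18 m/s = 194100 s = 2.246 d.
k_1 L₀/(k_r−k_1) = 0.123×38.1/(1.77−0.123) = 4.686/1.647 = 2.845 mg/L.
e^(−k_1 t) = e^(−0.123×2.246) = 0.7586; e^(−k_r t) = e^(−1.77×2.246) = 0.01877.
D = 2.845 × (0.7586 − 0.01877) + 1.23 × 0.01877 = 2.105 + 0.02308 = 2.128 mg/L.

D ≈ 2.13 mg/L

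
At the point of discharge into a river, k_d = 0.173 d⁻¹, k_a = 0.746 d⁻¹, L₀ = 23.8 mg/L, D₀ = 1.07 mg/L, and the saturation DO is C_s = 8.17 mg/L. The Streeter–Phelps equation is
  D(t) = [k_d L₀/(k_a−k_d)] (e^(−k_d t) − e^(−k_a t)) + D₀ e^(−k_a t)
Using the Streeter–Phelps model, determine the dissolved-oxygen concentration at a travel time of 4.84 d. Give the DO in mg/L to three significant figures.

k_d L₀/(k_a−k_d) = 0.173×23.8/(0.746−0.173) = 4.117/0.5730 = 7.186 mg/L.
e^(−k_d t) = e^(−0.173×4.840) = 0.4329; e^(−k_a t) = e^(−0.746×4.840) = 0.02703.
D = 7.186 × (0.4329 − 0.02703) + 1.07 × 0.02703 = 2.916 + 0.02893 = 2.945 mg/L.
DO = C_s − D = 8.17 − 2.945 = 5.225 mg/L.

DO ≈ 5.22 mg/L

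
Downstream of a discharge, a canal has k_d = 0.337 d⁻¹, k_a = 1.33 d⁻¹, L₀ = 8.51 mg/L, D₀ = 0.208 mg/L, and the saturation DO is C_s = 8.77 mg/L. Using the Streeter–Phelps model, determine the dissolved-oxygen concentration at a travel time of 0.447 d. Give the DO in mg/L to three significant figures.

k_d L₀/(k_a−k_d) = 0.337×8.51/(1.33−0.337) = 2.868/0.9930 = 2.888 mg/L.
e^(−k_d t) = e^(−0.337×0.4470) = 0.8602; e^(−k_a t) = e^(−1.33×0.4470) = 0.5518.
D = 2.888 × (0.8602 − 0.5518) + 0.208 × 0.5518 = 0.8905 + 0.1148 = 1.005 mg/L.
DO = C_s − D = 8.77 − 1.005 = 7.765 mg/L.

DO ≈ 7.76 mg/L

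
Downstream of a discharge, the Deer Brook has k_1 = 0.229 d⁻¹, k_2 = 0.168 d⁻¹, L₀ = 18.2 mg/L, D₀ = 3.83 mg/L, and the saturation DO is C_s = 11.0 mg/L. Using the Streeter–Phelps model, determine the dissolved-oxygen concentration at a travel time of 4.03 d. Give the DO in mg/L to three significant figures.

k_1 L₀/(k_2−k_1) = 0.229×18.2/(0.168−0.229) = 4.168/-0.06100 = -68.32 mg/L.
e^(−k_1 t) = e^(−0.229×4.030) = 0.3974; e^(−k_2 t) = e^(−0.168×4.030) = 0.5081.
D = -68.32 × (0.3974 − 0.5081) + 3.83 × 0.5081 = 7.566 + 1.946 = 9.512 mg/L.
DO = C_s − D = 11.0 − 9.512 = 1.488 mg/L.

DO ≈ 1.49 mg/L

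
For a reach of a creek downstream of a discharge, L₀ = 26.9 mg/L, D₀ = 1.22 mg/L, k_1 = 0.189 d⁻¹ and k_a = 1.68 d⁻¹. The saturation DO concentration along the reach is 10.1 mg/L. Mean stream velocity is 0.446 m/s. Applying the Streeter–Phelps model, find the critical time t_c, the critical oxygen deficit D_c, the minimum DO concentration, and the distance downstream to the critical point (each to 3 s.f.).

At the critical point dD/dt = 0, so k_1 L₀ e^(−k_1 t) = k_a D. Substituting D(t) from the Streeter–Phelps equation and solving for t gives
t_c = ln[(k_a/k_1)(1 − D₀(k_a−k_1)/(k_1 L₀))] / (k_a−k_1).
Here k_a−k_1 = 1.491 d⁻¹ and 1 − D₀(k_a−k_1)/(k_1 L₀) = 1 − 1.22×1.491/(0.189×26.9) = 0.6422, so
t_c = ln(8.889 × 0.6422) / 1.491 = 1.742 / 1.491 = 1.168 d.
L(t_c) = L₀ e^(−k_1 t_c) = 26.9 × 0.8019 = 21.57 mg/L, and at the critical point k_a D_c = k_1 L, so D_c = (0.189/1.68) × 21.57 = 2.427 mg/L.
Minimum DO = C_s − D_c = 10.1 − 2.427 = 7.673 mg/L.
x_c = v t_c = 0.446 m/s × 1.168 d × 86400 s/d = 45020 m ≈ 45.0 km.

t_c ≈ 1.17 d; D_c ≈ 2.43 mg/L; min DO ≈ 7.67 mg/L; x_c ≈ 45.0 km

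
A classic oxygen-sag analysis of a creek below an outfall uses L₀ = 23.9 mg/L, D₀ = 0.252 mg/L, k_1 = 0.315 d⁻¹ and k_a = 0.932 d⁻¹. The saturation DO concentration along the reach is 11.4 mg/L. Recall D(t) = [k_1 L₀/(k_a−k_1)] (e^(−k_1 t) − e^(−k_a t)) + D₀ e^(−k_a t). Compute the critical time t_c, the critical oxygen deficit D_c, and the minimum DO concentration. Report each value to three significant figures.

t_c ≈ 1.72 d; D_c ≈ 4.69 mg/L; min DO ≈ 6.71 mg/L

t_c = [1/(k_a−k_1)] ln[(k_a/k_1)(1 − D₀(k_a−k_1)/(k_1 L₀))]
= [1/(0.932−0.315)] ln[(0.932/0.315)(1 − 0.252×0.6170/(0.315×23.9))]
= (1/0.6170) ln[2.959 × 0.9793] = 1.621 × ln(2.898) = 1.621 × 1.064 = 1.724 d.
L(t_c) = L₀ e^(−k_1 t_c) = 23.9 × 0.5809 = 13.88 mg/L, and at the critical point k_a D_c = k_1 L, so D_c = (0.315/0.932) × 13.88 = 4.692 mg/L.
Minimum DO = C_s − D_c = 11.4 − 4.692 = 6.708 mg/L.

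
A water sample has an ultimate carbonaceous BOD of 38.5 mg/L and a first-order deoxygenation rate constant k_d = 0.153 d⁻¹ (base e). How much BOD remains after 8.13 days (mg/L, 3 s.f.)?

L_t = L₀ e^(−k_d t) = 38.5 × e^(−0.153×8.13) = 38.5 × 0.2883 = 11.10 mg/L.

L ≈ 11.1 mg/L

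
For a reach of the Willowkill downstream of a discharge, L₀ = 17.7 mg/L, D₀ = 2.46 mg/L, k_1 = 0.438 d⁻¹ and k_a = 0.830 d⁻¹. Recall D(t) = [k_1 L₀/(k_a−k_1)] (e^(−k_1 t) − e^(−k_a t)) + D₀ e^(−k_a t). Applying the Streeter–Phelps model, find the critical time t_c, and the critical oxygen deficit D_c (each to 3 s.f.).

t_c = [1/(k_a−k_1)] ln[(k_a/k_1)(1 − D₀(k_a−k_1)/(k_1 L₀))]
= [1/(0.830−0.438)] ln[(0.830/0.438)(1 − 2.46×0.3920/(0.438×17.7))]
= (1/0.3920) ln[1.895 × 0.8756] = 2.551 × ln(1.659) = 2.551 × 0.5064 = 1.292 d.
D_c = (k_1/k_a) L₀ e^(−k_1 t_c) = (0.438/0.830) × 17.7 × e^(−0.438×1.292) = 0.5277 × 17.7 × 0.5679 = 5.305 mg/L.

t_c ≈ 1.29 d; D_c ≈ 5.30 mg/L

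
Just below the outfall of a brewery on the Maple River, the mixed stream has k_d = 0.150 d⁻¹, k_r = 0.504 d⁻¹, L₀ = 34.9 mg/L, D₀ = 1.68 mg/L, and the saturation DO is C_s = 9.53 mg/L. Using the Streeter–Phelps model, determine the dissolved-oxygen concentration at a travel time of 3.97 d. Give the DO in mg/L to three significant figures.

DO ≈ 3.15 mg/L

k_d L₀/(k_r−k_d) = 0.150×34.9/(0.504−0.150) = 5.235/0.3540 = 14.79 mg/L.
e^(−k_d t) = e^(−0.150×3.970) = 0.5513; e^(−k_r t) = e^(−0.504×3.970) = 0.1352.
D = 14.79 × (0.5513 − 0.1352) + 1.68 × 0.1352 = 6.153 + 0.2272 = 6.380 mg/L.
DO = C_s − D = 9.53 − 6.380 = 3.150 mg/L.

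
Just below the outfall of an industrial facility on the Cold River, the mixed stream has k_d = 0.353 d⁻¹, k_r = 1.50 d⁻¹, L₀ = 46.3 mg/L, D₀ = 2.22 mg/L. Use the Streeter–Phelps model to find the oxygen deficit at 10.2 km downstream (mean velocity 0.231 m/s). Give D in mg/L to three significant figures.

D ≈ 6.31 mg/L

Travel time t = x/v = 10.2 km / (0.231 m/s) = 10200 m / 0.231 m/s = 44160 s = 0.5111 d.
k_d L₀/(k_r−k_d) = 0.353×46.3/(1.50−0.353) = 16.34/1.147 = 14.25 mg/L.
e^(−k_d t) = e^(−0.353×0.5111) = 0.8349; e^(−k_r t) = e^(−1.50×0.5111) = 0.4646.
D = 14.25 × (0.8349 − 0.4646) + 2.22 × 0.4646 = 5.277 + 1.031 = 6.308 mg/L.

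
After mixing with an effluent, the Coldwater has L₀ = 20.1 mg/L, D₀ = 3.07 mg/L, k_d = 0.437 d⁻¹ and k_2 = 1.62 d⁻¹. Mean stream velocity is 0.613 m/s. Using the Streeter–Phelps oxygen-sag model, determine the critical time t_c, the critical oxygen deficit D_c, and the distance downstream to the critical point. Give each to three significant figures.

t_c ≈ 0.657 d; D_c ≈ 4.07 mg/L; x_c ≈ 34.8 km

t_c = [1/(k_2−k_d)] ln[(k_2/k_d)(1 − D₀(k_2−k_d)/(k_d L₀))]
= [1/(1.62−0.437)] ln[(1.62/0.437)(1 − 3.07×1.183/(0.437×20.1))]
= (1/1.183) ln[3.707 × 0.5865] = 0.8453 × ln(2.174) = 0.8453 × 0.7767 = 0.6566 d.
D_c = (k_d/k_2) L₀ e^(−k_d t_c) = (0.437/1.62) × 20.1 × e^(−0.437×0.6566) = 0.2698 × 20.1 × 0.7506 = 4.070 mg/L.
x_c = v t_c = 0.613 m/s × 0.6566 d × 86400 s/d = 34770 m ≈ 34.8 km.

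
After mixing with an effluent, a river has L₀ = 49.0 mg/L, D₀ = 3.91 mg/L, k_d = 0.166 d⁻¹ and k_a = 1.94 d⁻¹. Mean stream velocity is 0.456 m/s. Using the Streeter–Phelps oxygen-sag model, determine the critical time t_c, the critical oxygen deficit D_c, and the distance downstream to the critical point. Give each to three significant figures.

t_c = [1/(k_a−k_d)] ln[(k_a/k_d)(1 − D₀(k_a−k_d)/(k_d L₀))]
= [1/(1.94−0.166)] ln[(1.94/0.166)(1 − 3.91×1.774/(0.166×49.0))]
= (1/1.774) ln[11.69 × 0.1472] = 0.5637 × ln(1.721) = 0.5637 × 0.5428 = 0.3060 d.
D_c = (k_d/k_a) L₀ e^(−k_d t_c) = (0.166/1.94) × 49.0 × e^(−0.166×0.3060) = 0.08557 × 49.0 × 0.9505 = 3.985 mg/L.
x_c = v t_c = 0.456 m/s × 0.3060 d × 86400 s/d = 12050 m ≈ 12.1 km.

t_c ≈ 0.306 d; D_c ≈ 3.99 mg/L; x_c ≈ 12.1 km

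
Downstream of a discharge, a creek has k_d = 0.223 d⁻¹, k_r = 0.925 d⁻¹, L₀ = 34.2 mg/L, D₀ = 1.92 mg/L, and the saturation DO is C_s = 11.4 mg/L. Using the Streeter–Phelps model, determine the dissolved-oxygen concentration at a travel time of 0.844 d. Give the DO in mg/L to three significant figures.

DO ≈ 6.50 mg/L

k_d L₀/(k_r−k_d) = 0.223×34.2/(0.925−0.223) = 7.627/0.7020 = 10.86 mg/L.
e^(−k_d t) = e^(−0.223×0.8440) = 0.8284; e^(−k_r t) = e^(−0.925×0.8440) = 0.4581.
D = 10.86 × (0.8284 − 0.4581) + 1.92 × 0.4581 = 4.024 + 0.8795 = 4.903 mg/L.
DO = C_s − D = 11.4 − 4.903 = 6.497 mg/L.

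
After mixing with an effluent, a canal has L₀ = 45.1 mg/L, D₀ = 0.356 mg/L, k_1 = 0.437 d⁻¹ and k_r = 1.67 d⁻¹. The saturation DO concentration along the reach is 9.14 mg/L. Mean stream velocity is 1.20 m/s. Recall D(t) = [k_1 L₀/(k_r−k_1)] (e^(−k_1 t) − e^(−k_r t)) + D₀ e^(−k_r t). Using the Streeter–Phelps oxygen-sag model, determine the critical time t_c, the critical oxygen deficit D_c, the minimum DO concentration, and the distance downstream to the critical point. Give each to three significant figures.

t_c ≈ 1.07 d; D_c ≈ 7.40 mg/L; min DO ≈ 1.74 mg/L; x_c ≈ 111 km

t_c = [1/(k_r−k_1)] ln[(k_r/k_1)(1 − D₀(k_r−k_1)/(k_1 L₀))]
= [1/(1.67−0.437)] ln[(1.67/0.437)(1 − 0.356×1.233/(0.437×45.1))]
= (1/1.233) ln[3.822 × 0.9777] = 0.8110 × ln(3.736) = 0.8110 × 1.318 = 1.069 d.
L(t_c) = L₀ e^(−k_1 t_c) = 45.1 × 0.6268 = 28.27 mg/L, and at the critical point k_r D_c = k_1 L, so D_c = (0.437/1.67) × 28.27 = 7.397 mg/L.
Minimum DO = C_s − D_c = 9.14 − 7.397 = 1.743 mg/L.
x_c = v t_c = 1.20 m/s × 1.069 d × 86400 s/d = 110800 m ≈ 111 km.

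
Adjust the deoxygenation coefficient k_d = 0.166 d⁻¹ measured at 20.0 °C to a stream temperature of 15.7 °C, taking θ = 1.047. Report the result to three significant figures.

k_d(T₂) = k_d(T₁) · θ^(T₂−T₁) = 0.166 × 1.047^(15.7−20.0)
= 0.166 × 1.047^-4.30 = 0.166 × 0.8208 = 0.1363 d⁻¹.

k_d ≈ 0.136 d⁻¹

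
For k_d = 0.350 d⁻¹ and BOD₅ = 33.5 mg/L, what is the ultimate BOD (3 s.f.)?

L₀ ≈ 40.5 mg/L

BOD₅ = L₀(1 − e^(−5k_d)) ⇒ L₀ = BOD₅ / (1 − e^(−5×0.350))
= 33.5 / (1 − 0.1738) = 33.5 / 0.8262 = 40.55 mg/L.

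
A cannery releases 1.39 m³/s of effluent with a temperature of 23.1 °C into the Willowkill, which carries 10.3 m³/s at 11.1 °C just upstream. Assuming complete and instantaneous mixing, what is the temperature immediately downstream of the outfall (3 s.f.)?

Flow-weighted mixing: C = (Q_r C_r + Q_w C_w)/(Q_r + Q_w)
= (10.3×11.1 + 1.39×23.1)/(10.3 + 1.39) = 146.4/11.69 = 12.53 °C.

12.5 °C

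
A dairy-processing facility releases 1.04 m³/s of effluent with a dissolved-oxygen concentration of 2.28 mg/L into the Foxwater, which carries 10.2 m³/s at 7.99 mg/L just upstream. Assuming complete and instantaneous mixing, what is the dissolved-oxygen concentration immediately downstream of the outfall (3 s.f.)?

7.46 mg/L

Flow-weighted mixing: C = (Q_r C_r + Q_w C_w)/(Q_r + Q_w)
= (10.2×7.99 + 1.04×2.28)/(10.2 + 1.04) = 83.87/11.24 = 7.462 mg/L.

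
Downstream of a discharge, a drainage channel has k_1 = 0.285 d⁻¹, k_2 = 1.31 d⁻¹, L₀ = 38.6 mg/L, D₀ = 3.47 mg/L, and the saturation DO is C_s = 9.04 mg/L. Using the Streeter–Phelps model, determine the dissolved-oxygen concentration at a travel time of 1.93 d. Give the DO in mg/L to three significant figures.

k_1 L₀/(k_2−k_1) = 0.285×38.6/(1.31−0.285) = 11.00/1.025 = 10.73 mg/L.
e^(−k_1 t) = e^(−0.285×1.930) = 0.5769; e^(−k_2 t) = e^(−1.31×1.930) = 0.07979.
D = 10.73 × (0.5769 − 0.07979) + 3.47 × 0.07979 = 5.336 + 0.2769 = 5.612 mg/L.
DO = C_s − D = 9.04 − 5.612 = 3.428 mg/L.

DO ≈ 3.43 mg/L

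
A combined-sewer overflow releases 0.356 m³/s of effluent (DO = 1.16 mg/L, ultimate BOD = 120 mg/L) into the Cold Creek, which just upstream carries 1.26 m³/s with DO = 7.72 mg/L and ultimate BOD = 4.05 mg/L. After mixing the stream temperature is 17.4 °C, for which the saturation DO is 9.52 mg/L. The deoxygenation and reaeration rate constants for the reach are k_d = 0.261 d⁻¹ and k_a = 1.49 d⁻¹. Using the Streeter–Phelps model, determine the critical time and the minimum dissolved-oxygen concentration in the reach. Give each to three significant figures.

t_c ≈ 0.826 d; minimum DO ≈ 5.34 mg/L

Mixed DO = (1.26×7.72 + 0.356×1.16)/(1.26+0.356) = 10.14/1.616 = 6.275 mg/L.
Mixed L₀ = (1.26×4.05 + 0.356×120)/(1.616) = 47.82/1.616 = 29.59 mg/L.
Initial deficit D₀ = C_s − DO₀ = 9.52 − 6.275 = 3.245 mg/L.
t_c = (1/1.229) ln[(1.49/0.261)(1 − 3.245×1.229/(0.261×29.59))] = 0.8137 × ln(2.761) = 0.8264 d.
D_c = (0.261/1.49) × 29.59 × e^(−0.261×0.8264) = 0.1752 × 29.59 × 0.8060 = 4.178 mg/L.
Minimum DO = 9.52 − 4.178 = 5.342 mg/L.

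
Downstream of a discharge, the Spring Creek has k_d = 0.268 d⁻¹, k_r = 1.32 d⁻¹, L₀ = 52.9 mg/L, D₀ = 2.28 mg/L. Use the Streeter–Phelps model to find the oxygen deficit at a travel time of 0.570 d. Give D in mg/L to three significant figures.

D ≈ 6.29 mg/L

k_d L₀/(k_r−k_d) = 0.268×52.9/(1.32−0.268) = 14.18/1.052 = 13.48 mg/L.
e^(−k_d t) = e^(−0.268×0.5700) = 0.8583; e^(−k_r t) = e^(−1.32×0.5700) = 0.4712.
D = 13.48 × (0.8583 − 0.4712) + 2.28 × 0.4712 = 5.217 + 1.074 = 6.291 mg/L.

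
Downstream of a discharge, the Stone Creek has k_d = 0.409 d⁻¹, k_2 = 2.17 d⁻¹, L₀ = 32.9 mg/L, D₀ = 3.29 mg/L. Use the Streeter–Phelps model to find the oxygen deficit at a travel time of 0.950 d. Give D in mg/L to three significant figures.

D ≈ 4.63 mg/L

k_d L₀/(k_2−k_d) = 0.409×32.9/(2.17−0.409) = 13.46/1.761 = 7.641 mg/L.
e^(−k_d t) = e^(−0.409×0.9500) = 0.6780; e^(−k_2 t) = e^(−2.17×0.9500) = 0.1273.
D = 7.641 × (0.6780 − 0.1273) + 3.29 × 0.1273 = 4.209 + 0.4187 = 4.627 mg/L.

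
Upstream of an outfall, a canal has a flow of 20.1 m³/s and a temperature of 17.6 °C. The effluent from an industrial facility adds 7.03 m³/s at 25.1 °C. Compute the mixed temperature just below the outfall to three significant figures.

19.5 °C

Flow-weighted mixing: C = (Q_r C_r + Q_w C_w)/(Q_r + Q_w)
= (20.1×17.6 + 7.03×25.1)/(20.1 + 7.03) = 530.2/27.13 = 19.54 °C.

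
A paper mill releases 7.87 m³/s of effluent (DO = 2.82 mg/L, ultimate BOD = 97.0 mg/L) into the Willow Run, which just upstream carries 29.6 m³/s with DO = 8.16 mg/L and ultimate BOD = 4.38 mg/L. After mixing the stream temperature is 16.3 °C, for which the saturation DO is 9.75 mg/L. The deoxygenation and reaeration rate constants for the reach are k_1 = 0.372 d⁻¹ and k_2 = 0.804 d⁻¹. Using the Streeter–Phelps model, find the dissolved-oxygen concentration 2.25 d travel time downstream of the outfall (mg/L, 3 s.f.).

Mixed DO = (29.6×8.16 + 7.87×2.82)/(29.6+7.87) = 263.7/37.47 = 7.038 mg/L.
Mixed L₀ = (29.6×4.38 + 7.87×97.0)/(37.47) = 893.0/37.47 = 23.83 mg/L.
Initial deficit D₀ = C_s − DO₀ = 9.75 − 7.038 = 2.712 mg/L.
D(2.25) = [0.372×23.83/(0.804−0.372)](e^(−0.372×2.25) − e^(−0.804×2.25)) + 2.712 e^(−0.804×2.25)
= 20.52 × (0.4330 − 0.1638) + 2.712 × 0.1638 = 5.969 mg/L.
DO = 9.75 − 5.969 = 3.781 mg/L.

DO ≈ 3.78 mg/L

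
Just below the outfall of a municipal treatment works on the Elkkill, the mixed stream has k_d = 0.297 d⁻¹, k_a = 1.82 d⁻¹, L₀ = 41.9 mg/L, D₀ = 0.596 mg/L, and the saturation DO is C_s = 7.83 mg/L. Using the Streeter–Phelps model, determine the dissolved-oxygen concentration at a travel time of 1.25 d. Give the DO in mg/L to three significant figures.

DO ≈ 2.97 mg/L

k_d L₀/(k_a−k_d) = 0.297×41.9/(1.82−0.297) = 12.44/1.523 = 8.171 mg/L.
e^(−k_d t) = e^(−0.297×1.250) = 0.6899; e^(−k_a t) = e^(−1.82×1.250) = 0.1028.
D = 8.171 × (0.6899 − 0.1028) + 0.596 × 0.1028 = 4.797 + 0.06127 = 4.858 mg/L.
DO = C_s − D = 7.83 − 4.858 = 2.972 mg/L.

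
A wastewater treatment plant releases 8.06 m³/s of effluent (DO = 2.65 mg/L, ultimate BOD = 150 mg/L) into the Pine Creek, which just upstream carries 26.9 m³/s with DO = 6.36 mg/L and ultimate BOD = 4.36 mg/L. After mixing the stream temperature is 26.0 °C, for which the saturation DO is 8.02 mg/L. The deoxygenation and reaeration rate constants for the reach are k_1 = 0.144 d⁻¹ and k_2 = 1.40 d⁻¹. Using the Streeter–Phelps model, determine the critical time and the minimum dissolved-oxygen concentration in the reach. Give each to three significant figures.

Mixed DO = (26.9×6.36 + 8.06×2.65)/(26.9+8.06) = 192.4/34.96 = 5.505 mg/L.
Mixed L₀ = (26.9×4.36 + 8.06×150)/(34.96) = 1326/34.96 = 37.94 mg/L.
Initial deficit D₀ = C_s − DO₀ = 8.02 − 5.505 = 2.515 mg/L.
t_c = (1/1.256) ln[(1.40/0.144)(1 − 2.515×1.256/(0.144×37.94))] = 0.7962 × ln(4.100) = 1.123 d.
D_c = (0.144/1.40) × 37.94 × e^(−0.144×1.123) = 0.1029 × 37.94 × 0.8506 = 3.319 mg/L.
Minimum DO = 8.02 − 3.319 = 4.701 mg/L.

t_c ≈ 1.12 d; minimum DO ≈ 4.70 mg/L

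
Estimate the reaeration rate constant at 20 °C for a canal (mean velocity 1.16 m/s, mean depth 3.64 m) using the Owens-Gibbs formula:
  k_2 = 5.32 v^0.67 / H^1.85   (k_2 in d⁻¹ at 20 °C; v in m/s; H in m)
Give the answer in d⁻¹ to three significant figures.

k_2 = 5.32 × 1.16^0.67 / 3.64^1.85 = 5.32 × 1.105 / 10.92 = 0.5383 d⁻¹.

k_2 ≈ 0.538 d⁻¹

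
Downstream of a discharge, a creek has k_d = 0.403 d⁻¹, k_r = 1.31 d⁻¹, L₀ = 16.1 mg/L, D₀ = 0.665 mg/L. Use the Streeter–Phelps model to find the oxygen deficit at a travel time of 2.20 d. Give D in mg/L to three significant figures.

k_d L₀/(k_r−k_d) = 0.403×16.1/(1.31−0.403) = 6.488/0.9070 = 7.154 mg/L.
e^(−k_d t) = e^(−0.403×2.200) = 0.4121; e^(−k_r t) = e^(−1.31×2.200) = 0.05602.
D = 7.154 × (0.4121 − 0.05602) + 0.665 × 0.05602 = 2.547 + 0.03726 = 2.584 mg/L.

D ≈ 2.58 mg/L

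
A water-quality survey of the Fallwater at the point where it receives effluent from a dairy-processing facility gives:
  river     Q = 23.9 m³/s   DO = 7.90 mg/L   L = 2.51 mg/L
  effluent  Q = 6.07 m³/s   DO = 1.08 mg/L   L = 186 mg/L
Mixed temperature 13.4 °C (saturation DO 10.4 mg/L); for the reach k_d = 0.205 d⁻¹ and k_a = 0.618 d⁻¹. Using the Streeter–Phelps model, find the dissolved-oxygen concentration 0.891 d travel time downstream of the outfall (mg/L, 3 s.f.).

DO ≈ 3.11 mg/L

Mixed DO = (23.9×7.90 + 6.07×1.08)/(23.9+6.07) = 195.4/29.97 = 6.519 mg/L.
Mixed L₀ = (23.9×2.51 + 6.07×186)/(29.97) = 1189/29.97 = 39.67 mg/L.
Initial deficit D₀ = C_s − DO₀ = 10.4 − 6.519 = 3.881 mg/L.
D(0.891) = [0.205×39.67/(0.618−0.205)](e^(−0.205×0.891) − e^(−0.618×0.891)) + 3.881 e^(−0.618×0.891)
= 19.69 × (0.8331 − 0.5766) + 3.881 × 0.5766 = 7.289 mg/L.
DO = 10.4 − 7.289 = 3.111 mg/L.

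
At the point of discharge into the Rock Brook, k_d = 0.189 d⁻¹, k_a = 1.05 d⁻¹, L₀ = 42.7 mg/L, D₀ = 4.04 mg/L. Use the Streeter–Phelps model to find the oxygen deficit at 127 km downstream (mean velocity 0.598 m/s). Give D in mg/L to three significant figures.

D ≈ 5.49 mg/L

Travel time t = x/v = 127 km / (0.598 m/s) = 127000 m / 0.598 m/s = 212400 s = 2.458 d.
k_d L₀/(k_a−k_d) = 0.189×42.7/(1.05−0.189) = 8.070/0.8610 = 9.373 mg/L.
e^(−k_d t) = e^(−0.189×2.458) = 0.6284; e^(−k_a t) = e^(−1.05×2.458) = 0.07570.
D = 9.373 × (0.6284 − 0.07570) + 4.04 × 0.07570 = 5.181 + 0.3058 = 5.486 mg/L.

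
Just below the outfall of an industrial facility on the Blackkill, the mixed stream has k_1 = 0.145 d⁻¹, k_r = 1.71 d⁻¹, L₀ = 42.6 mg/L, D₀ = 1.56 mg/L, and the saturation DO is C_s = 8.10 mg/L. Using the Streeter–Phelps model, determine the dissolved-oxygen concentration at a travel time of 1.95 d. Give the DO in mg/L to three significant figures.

DO ≈ 5.21 mg/L

k_1 L₀/(k_r−k_1) = 0.145×42.6/(1.71−0.145) = 6.177/1.565 = 3.947 mg/L.
e^(−k_1 t) = e^(−0.145×1.950) = 0.7537; e^(−k_r t) = e^(−1.71×1.950) = 0.03563.
D = 3.947 × (0.7537 − 0.03563) + 1.56 × 0.03563 = 2.834 + 0.05559 = 2.890 mg/L.
DO = C_s − D = 8.10 − 2.890 = 5.210 mg/L.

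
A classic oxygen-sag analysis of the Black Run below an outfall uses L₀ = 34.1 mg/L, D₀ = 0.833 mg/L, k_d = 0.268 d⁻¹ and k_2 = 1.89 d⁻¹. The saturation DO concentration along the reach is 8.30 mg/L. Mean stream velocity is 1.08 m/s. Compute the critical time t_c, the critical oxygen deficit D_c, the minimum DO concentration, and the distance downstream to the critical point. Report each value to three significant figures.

t_c = [1/(k_2−k_d)] ln[(k_2/k_d)(1 − D₀(k_2−k_d)/(k_d L₀))]
= [1/(1.89−0.268)] ln[(1.89/0.268)(1 − 0.833×1.622/(0.268×34.1))]
= (1/1.622) ln[7.052 × 0.8522] = 0.6165 × ln(6.010) = 0.6165 × 1.793 = 1.106 d.
L(t_c) = L₀ e^(−k_d t_c) = 34.1 × 0.7436 = 25.36 mg/L, and at the critical point k_2 D_c = k_d L, so D_c = (0.268/1.89) × 25.36 = 3.595 mg/L.
Minimum DO = C_s − D_c = 8.30 − 3.595 = 4.705 mg/L.
x_c = v t_c = 1.08 m/s × 1.106 d × 86400 s/d = 103200 m ≈ 103 km.

t_c ≈ 1.11 d; D_c ≈ 3.60 mg/L; min DO ≈ 4.70 mg/L; x_c ≈ 103 km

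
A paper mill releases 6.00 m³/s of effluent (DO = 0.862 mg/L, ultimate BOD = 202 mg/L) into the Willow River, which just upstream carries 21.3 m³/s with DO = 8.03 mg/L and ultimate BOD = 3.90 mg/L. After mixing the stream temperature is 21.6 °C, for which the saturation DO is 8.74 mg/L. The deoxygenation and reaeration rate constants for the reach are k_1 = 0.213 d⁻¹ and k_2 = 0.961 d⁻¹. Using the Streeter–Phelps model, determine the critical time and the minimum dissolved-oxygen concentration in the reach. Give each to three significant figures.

Mixed DO = (21.3×8.03 + 6.00×0.862)/(21.3+6.00) = 176.2/27.30 = 6.455 mg/L.
Mixed L₀ = (21.3×3.90 + 6.00×202)/(27.30) = 1295/27.30 = 47.44 mg/L.
Initial deficit D₀ = C_s − DO₀ = 8.74 − 6.455 = 2.285 mg/L.
t_c = (1/0.7480) ln[(0.961/0.213)(1 − 2.285×0.7480/(0.213×47.44))] = 1.337 × ln(3.748) = 1.766 d.
D_c = (0.213/0.961) × 47.44 × e^(−0.213×1.766) = 0.2216 × 47.44 × 0.6864 = 7.217 mg/L.
Minimum DO = 8.74 − 7.217 = 1.523 mg/L.

t_c ≈ 1.77 d; minimum DO ≈ 1.52 mg/L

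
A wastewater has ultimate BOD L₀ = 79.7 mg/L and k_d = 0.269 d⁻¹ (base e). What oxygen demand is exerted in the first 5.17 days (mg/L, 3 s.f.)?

y ≈ 59.9 mg/L

y_t = L₀(1 − e^(−k_d t)) = 79.7 × (1 − e^(−0.269×5.17))
= 79.7 × (1 − 0.2489) = 79.7 × 0.7511 = 59.86 mg/L.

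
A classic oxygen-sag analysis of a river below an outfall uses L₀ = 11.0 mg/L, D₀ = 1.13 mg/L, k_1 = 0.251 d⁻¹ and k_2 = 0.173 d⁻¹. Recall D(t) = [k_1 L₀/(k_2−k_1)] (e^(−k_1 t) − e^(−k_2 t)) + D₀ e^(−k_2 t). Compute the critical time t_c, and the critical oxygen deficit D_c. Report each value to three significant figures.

t_c ≈ 4.37 d; D_c ≈ 5.33 mg/L

At the critical point dD/dt = 0, so k_1 L₀ e^(−k_1 t) = k_2 D. Substituting D(t) from the Streeter–Phelps equation and solving for t gives
t_c = ln[(k_2/k_1)(1 − D₀(k_2−k_1)/(k_1 L₀))] / (k_2−k_1).
Here k_2−k_1 = -0.07800 d⁻¹ and 1 − D₀(k_2−k_1)/(k_1 L₀) = 1 − 1.13×-0.07800/(0.251×11.0) = 1.032, so
t_c = ln(0.6892 × 1.032) / -0.07800 = -0.3407 / -0.07800 = 4.368 d.
L(t_c) = L₀ e^(−k_1 t_c) = 11.0 × 0.3340 = 3.675 mg/L, and at the critical point k_2 D_c = k_1 L, so D_c = (0.251/0.173) × 3.675 = 5.331 mg/L.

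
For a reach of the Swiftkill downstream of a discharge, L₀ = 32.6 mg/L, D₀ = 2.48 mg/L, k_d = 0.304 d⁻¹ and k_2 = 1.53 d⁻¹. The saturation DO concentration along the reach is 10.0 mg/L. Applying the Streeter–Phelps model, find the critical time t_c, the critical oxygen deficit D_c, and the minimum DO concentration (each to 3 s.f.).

t_c ≈ 1.02 d; D_c ≈ 4.75 mg/L; min DO ≈ 5.25 mg/L

t_c = [1/(k_2−k_d)] ln[(k_2/k_d)(1 − D₀(k_2−k_d)/(k_d L₀))]
= [1/(1.53−0.304)] ln[(1.53/0.304)(1 − 2.48×1.226/(0.304×32.6))]
= (1/1.226) ln[5.033 × 0.6932] = 0.8157 × ln(3.489) = 0.8157 × 1.250 = 1.019 d.
D_c = (k_d/k_2) L₀ e^(−k_d t_c) = (0.304/1.53) × 32.6 × e^(−0.304×1.019) = 0.1987 × 32.6 × 0.7336 = 4.752 mg/L.
Minimum DO = C_s − D_c = 10.0 − 4.752 = 5.248 mg/L.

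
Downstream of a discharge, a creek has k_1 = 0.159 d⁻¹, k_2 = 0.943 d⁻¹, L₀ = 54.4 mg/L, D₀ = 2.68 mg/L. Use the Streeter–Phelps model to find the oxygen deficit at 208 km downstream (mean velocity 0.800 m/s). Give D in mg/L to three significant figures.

D ≈ 6.35 mg/L

Travel time t = x/v = 208 km / (0.800 m/s) = 208000 m / 0.800 m/s = 260000 s = 3.009 d.
k_1 L₀/(k_2−k_1) = 0.159×54.4/(0.943−0.159) = 8.650/0.7840 = 11.03 mg/L.
e^(−k_1 t) = e^(−0.159×3.009) = 0.6197; e^(−k_2 t) = e^(−0.943×3.009) = 0.05856.
D = 11.03 × (0.6197 − 0.05856) + 2.68 × 0.05856 = 6.191 + 0.1569 = 6.348 mg/L.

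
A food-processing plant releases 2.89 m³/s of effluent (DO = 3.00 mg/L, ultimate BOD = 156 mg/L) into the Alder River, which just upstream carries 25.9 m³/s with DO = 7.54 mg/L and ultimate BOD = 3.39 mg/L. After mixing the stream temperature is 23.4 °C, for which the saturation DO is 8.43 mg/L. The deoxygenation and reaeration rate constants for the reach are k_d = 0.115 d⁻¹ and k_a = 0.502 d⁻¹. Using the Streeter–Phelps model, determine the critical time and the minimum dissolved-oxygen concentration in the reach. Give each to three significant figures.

t_c ≈ 3.09 d; minimum DO ≈ 5.43 mg/L

Mixed DO = (25.9×7.54 + 2.89×3.00)/(25.9+2.89) = 204.0/28.79 = 7.084 mg/L.
Mixed L₀ = (25.9×3.39 + 2.89×156)/(28.79) = 538.6/28.79 = 18.71 mg/L.
Initial deficit D₀ = C_s − DO₀ = 8.43 − 7.084 = 1.346 mg/L.
t_c = (1/0.3870) ln[(0.502/0.115)(1 − 1.346×0.3870/(0.115×18.71))] = 2.584 × ln(3.309) = 3.092 d.
D_c = (0.115/0.502) × 18.71 × e^(−0.115×3.092) = 0.2291 × 18.71 × 0.7008 = 3.004 mg/L.
Minimum DO = 8.43 − 3.004 = 5.426 mg/L.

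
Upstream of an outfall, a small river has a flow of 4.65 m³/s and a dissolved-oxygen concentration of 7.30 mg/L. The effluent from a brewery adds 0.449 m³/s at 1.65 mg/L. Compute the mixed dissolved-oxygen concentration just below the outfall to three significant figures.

6.80 mg/L

Flow-weighted mixing: C = (Q_r C_r + Q_w C_w)/(Q_r + Q_w)
= (4.65×7.30 + 0.449×1.65)/(4.65 + 0.449) = 34.69/5.099 = 6.802 mg/L.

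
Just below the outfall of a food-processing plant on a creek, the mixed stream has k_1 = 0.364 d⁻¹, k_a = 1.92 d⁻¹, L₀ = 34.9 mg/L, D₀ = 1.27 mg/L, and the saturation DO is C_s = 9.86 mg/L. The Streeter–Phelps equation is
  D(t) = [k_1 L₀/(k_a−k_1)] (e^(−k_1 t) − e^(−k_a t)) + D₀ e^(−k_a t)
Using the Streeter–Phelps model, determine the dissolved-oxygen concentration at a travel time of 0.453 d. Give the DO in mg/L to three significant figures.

DO ≈ 5.83 mg/L

k_1 L₀/(k_a−k_1) = 0.364×34.9/(1.92−0.364) = 12.70/1.556 = 8.164 mg/L.
e^(−k_1 t) = e^(−0.364×0.4530) = 0.8480; e^(−k_a t) = e^(−1.92×0.4530) = 0.4191.
D = 8.164 × (0.8480 − 0.4191) + 1.27 × 0.4191 = 3.502 + 0.5322 = 4.034 mg/L.
DO = C_s − D = 9.86 − 4.034 = 5.826 mg/L.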